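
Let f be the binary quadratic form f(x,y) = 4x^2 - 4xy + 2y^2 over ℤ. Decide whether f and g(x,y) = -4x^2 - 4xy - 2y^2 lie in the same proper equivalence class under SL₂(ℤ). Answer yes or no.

D₁ = -16, D₂ = -16
f: translate: b→4 (≡-4 mod 8), so (4,-4,2)→(4,4,2)
f: flip: (4,4,2)→(2,-4,4)
f: translate: b→0 (≡-4 mod 4), so (2,-4,4)→(2,0,2)
f: reduced (well bottom): (2,0,2) with a≤c, −a<b≤a
g is negative-definite; reduce −g:
−g: flip: (4,4,2)→(2,-4,4)
−g: translate: b→0 (≡-4 mod 4), so (2,-4,4)→(2,0,2)
−g: reduced (well bottom): (2,0,2) with a≤c, −a<b≤a
flip sign back: reduced form of g is (-2,0,-2)
reduced forms (2, 0, 2) vs (-2, 0, -2) ⇒ inequivalent

no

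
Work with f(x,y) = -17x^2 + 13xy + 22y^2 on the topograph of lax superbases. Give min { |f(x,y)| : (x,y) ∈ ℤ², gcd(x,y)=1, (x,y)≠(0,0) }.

river: ρ → (22,31,-8)
river: ρ → (-8,33,18)
river: ρ → (18,39,-2)
river: ρ → (-2,37,37)
river: ρ → (37,37,-2)
river: ρ → (-2,39,18)
river: ρ → (18,33,-8)
river: ρ → (-8,31,22)
river: ρ → (22,13,-17)
river: ρ → (-17,21,18)
river: ρ → (18,15,-20)
river: ρ → (-20,25,13)
river: ρ → (13,27,-18)
river: ρ → (-18,9,22)
river: ρ → (22,35,-5)
river: ρ → (-5,35,22)
river: ρ → (22,9,-18)
river: ρ → (-18,27,13)
river: ρ → (13,25,-20)
river: ρ → (-20,15,18)
river: ρ → (18,21,-17)
river: ρ → (-17,13,22)
closes: descent 0, river 22
min |a| on river = 2

2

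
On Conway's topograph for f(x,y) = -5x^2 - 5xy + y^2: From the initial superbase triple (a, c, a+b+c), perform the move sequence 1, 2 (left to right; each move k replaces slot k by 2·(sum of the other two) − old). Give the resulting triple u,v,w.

start (-5,1,-9) = (f(1,0),f(0,1),f(1,1))
replace slot 1: 2·(1+(-9)) − (-5) = -11 → (-11,1,-9)
replace slot 2: 2·((-11)+(-9)) − 1 = -41 → (-11,-41,-9)

-11,-41,-9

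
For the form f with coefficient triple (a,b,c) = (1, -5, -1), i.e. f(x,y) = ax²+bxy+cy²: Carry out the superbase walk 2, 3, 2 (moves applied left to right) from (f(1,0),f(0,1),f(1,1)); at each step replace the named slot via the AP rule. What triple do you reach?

start (1,-1,-5) = (f(1,0),f(0,1),f(1,1))
replace slot 2: 2·(1+(-5)) − (-1) = -7 → (1,-7,-5)
replace slot 3: 2·(1+(-7)) − (-5) = -7 → (1,-7,-7)
replace slot 2: 2·(1+(-7)) − (-7) = -5 → (1,-5,-7)

1,-5,-7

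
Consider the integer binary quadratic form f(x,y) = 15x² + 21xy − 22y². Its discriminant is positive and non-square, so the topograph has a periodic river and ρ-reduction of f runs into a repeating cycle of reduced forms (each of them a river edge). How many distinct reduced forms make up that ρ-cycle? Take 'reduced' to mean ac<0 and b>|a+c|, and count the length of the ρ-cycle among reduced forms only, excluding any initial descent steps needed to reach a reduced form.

D = 1761, ⌊√D⌋ = 41
river: ρ → (-22,23,14)
river: ρ → (14,33,-12)
river: ρ → (-12,39,5)
river: ρ → (5,41,-4)
river: ρ → (-4,39,15)
river: ρ → (15,21,-22)
ρ-cycle length = 6 (tail of 0 descent steps not counted)

6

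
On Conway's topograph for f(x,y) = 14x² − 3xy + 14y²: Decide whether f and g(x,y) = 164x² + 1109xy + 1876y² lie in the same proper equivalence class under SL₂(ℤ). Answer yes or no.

D₁ = -775, D₂ = -775
f: flip: (14,-3,14)→(14,3,14)
f: reduced (well bottom): (14,3,14) with a≤c, −a<b≤a
g: translate: b→125 (≡1109 mod 328), so (164,1109,1876)→(164,125,25)
g: flip: (164,125,25)→(25,-125,164)
g: translate: b→25 (≡-125 mod 50), so (25,-125,164)→(25,25,14)
g: flip: (25,25,14)→(14,-25,25)
g: translate: b→3 (≡-25 mod 28), so (14,-25,25)→(14,3,14)
g: reduced (well bottom): (14,3,14) with a≤c, −a<b≤a
reduced forms (14, 3, 14) vs (14, 3, 14) ⇒ equivalent

yes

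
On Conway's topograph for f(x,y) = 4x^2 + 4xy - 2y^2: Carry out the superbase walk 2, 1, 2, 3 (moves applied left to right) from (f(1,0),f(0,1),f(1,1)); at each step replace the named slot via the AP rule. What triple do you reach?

start (4,-2,6) = (f(1,0),f(0,1),f(1,1))
replace slot 2: 2·(4+6) − (-2) = 22 → (4,22,6)
replace slot 1: 2·(22+6) − 4 = 52 → (52,22,6)
replace slot 2: 2·(52+6) − 22 = 94 → (52,94,6)
replace slot 3: 2·(52+94) − 6 = 286 → (52,94,286)

52,94,286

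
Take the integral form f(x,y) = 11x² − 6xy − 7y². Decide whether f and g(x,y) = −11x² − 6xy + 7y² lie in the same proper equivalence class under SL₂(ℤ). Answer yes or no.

D₁ = 344, D₂ = 344
river cycle of f (length 10): (-7, 6, 11), (11, 16, -2), (-2, 16, 11), (11, 6, -7), (-7, 8, 10), (10, 12, -5), (-5, 18, 1), (1, 18, -5), (-5, 12, 10), (10, 8, -7)
river cycle of g (length 10): (7, 6, -11), (-11, 16, 2), (2, 16, -11), (-11, 6, 7), (7, 8, -10), (-10, 12, 5), (5, 18, -1), (-1, 18, 5), (5, 12, -10), (-10, 8, 7)
cycles differ ⇒ inequivalent

no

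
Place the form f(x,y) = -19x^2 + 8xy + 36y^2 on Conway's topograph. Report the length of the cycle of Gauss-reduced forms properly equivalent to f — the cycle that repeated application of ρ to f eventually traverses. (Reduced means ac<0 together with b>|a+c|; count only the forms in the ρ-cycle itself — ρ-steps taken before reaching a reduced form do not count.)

D = 2800, ⌊√D⌋ = 52
descent: ρ → (36,-8,-19)
descent: ρ → (-19,46,9)  [lands on river]
river: ρ → (9,44,-24)
river: ρ → (-24,52,1)
river: ρ → (1,52,-24)
river: ρ → (-24,44,9)
river: ρ → (9,46,-19)
river: ρ → (-19,30,25)
river: ρ → (25,20,-24)
river: ρ → (-24,28,21)
river: ρ → (21,14,-31)
river: ρ → (-31,48,4)
river: ρ → (4,48,-31)
river: ρ → (-31,14,21)
river: ρ → (21,28,-24)
river: ρ → (-24,20,25)
river: ρ → (25,30,-19)
ρ-cycle length = 16 (tail of 2 descent steps not counted)

16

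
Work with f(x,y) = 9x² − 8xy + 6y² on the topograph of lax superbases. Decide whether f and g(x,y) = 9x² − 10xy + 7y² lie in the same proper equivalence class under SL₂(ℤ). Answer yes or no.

D₁ = -152, D₂ = -152
f: flip: (9,-8,6)→(6,8,9)
f: translate: b→-4 (≡8 mod 12), so (6,8,9)→(6,-4,7)
f: reduced (well bottom): (6,-4,7) with a≤c, −a<b≤a
g: translate: b→8 (≡-10 mod 18), so (9,-10,7)→(9,8,6)
g: flip: (9,8,6)→(6,-8,9)
g: translate: b→4 (≡-8 mod 12), so (6,-8,9)→(6,4,7)
g: reduced (well bottom): (6,4,7) with a≤c, −a<b≤a
reduced forms (6, -4, 7) vs (6, 4, 7) ⇒ inequivalent

no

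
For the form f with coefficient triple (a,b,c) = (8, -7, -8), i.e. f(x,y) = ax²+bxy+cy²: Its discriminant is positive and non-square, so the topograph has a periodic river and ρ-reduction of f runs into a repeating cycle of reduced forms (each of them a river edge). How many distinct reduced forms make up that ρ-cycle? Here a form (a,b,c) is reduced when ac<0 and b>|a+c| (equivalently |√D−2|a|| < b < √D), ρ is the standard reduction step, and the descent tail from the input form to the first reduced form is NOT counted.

D = 305, ⌊√D⌋ = 17
descent: ρ → (-8,7,8)  [lands on river]
river: ρ → (8,9,-7)
river: ρ → (-7,5,10)
river: ρ → (10,15,-2)
river: ρ → (-2,17,2)
river: ρ → (2,15,-10)
river: ρ → (-10,5,7)
river: ρ → (7,9,-8)
ρ-cycle length = 8 (tail of 1 descent step not counted)

8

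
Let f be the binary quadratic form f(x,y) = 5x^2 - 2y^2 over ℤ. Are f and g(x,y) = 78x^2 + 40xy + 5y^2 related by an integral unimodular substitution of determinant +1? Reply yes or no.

D₁ = 40, D₂ = 40
river cycle of f (length 6): (-2, 4, 3), (3, 2, -3), (-3, 4, 2), (2, 4, -3), (-3, 2, 3), (3, 4, -2)
river cycle of g (length 6): (-2, 4, 3), (3, 2, -3), (-3, 4, 2), (2, 4, -3), (-3, 2, 3), (3, 4, -2)
cycles coincide ⇒ equivalent

yes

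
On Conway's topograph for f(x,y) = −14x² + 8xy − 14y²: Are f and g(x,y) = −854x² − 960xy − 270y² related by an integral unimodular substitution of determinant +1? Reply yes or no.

D₁ = -720, D₂ = -720
f is negative-definite; reduce −f:
−f: flip: (14,-8,14)→(14,8,14)
−f: reduced (well bottom): (14,8,14) with a≤c, −a<b≤a
flip sign back: reduced form of f is (-14,-8,-14)
g is negative-definite; reduce −g:
−g: translate: b→-748 (≡960 mod 1708), so (854,960,270)→(854,-748,164)
−g: flip: (854,-748,164)→(164,748,854)
−g: translate: b→92 (≡748 mod 328), so (164,748,854)→(164,92,14)
−g: flip: (164,92,14)→(14,-92,164)
−g: translate: b→-8 (≡-92 mod 28), so (14,-92,164)→(14,-8,14)
−g: flip: (14,-8,14)→(14,8,14)
−g: reduced (well bottom): (14,8,14) with a≤c, −a<b≤a
flip sign back: reduced form of g is (-14,-8,-14)
reduced forms (-14, -8, -14) vs (-14, -8, -14) ⇒ equivalent

yes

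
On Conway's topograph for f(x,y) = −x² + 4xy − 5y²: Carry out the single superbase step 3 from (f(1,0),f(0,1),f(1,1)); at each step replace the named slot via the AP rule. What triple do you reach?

start (-1,-5,-2) = (f(1,0),f(0,1),f(1,1))
replace slot 3: 2·((-1)+(-5)) − (-2) = -10 → (-1,-5,-10)

-1,-5,-10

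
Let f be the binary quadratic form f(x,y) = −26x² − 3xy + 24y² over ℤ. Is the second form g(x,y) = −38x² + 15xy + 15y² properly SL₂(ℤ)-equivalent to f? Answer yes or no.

D₁ = 2505, D₂ = 2505
river cycle of f (length 6): (24, 3, -26), (-26, 49, 1), (1, 49, -26), (-26, 3, 24), (24, 45, -5), (-5, 45, 24)
river cycle of g (length 6): (15, 45, -8), (-8, 35, 40), (40, 45, -3), (-3, 45, 40), (40, 35, -8), (-8, 45, 15)
cycles differ ⇒ inequivalent

no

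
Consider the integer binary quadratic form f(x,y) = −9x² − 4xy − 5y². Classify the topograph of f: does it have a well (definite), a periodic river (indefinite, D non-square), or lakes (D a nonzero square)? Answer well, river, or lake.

D = b²−4ac = (-4)² − 4·(-9)·(-5) = -164
D < 0 ⇒ definite ⇒ every region one sign ⇒ single well

well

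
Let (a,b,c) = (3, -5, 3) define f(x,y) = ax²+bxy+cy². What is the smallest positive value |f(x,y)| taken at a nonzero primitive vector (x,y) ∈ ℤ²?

translate: b→1 (≡-5 mod 6), so (3,-5,3)→(3,1,1)
flip: (3,1,1)→(1,-1,3)
translate: b→1 (≡-1 mod 2), so (1,-1,3)→(1,1,3)
reduced (well bottom): (1,1,3) with a≤c, −a<b≤a
well minimum = a = 1

1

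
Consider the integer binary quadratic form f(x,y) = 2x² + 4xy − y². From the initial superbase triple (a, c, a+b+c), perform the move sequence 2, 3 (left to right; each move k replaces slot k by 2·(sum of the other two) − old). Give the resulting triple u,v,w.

start (2,-1,5) = (f(1,0),f(0,1),f(1,1))
replace slot 2: 2·(2+5) − (-1) = 15 → (2,15,5)
replace slot 3: 2·(2+15) − 5 = 29 → (2,15,29)

2,15,29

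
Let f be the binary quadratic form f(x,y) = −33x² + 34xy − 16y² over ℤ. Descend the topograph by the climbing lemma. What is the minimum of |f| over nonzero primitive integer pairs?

translate: b→32 (≡-34 mod 66), so (33,-34,16)→(33,32,15)
flip: (33,32,15)→(15,-32,33)
translate: b→-2 (≡-32 mod 30), so (15,-32,33)→(15,-2,16)
reduced (well bottom): (15,-2,16) with a≤c, −a<b≤a
well minimum |f| = |-15| = 15 (negative-definite)

15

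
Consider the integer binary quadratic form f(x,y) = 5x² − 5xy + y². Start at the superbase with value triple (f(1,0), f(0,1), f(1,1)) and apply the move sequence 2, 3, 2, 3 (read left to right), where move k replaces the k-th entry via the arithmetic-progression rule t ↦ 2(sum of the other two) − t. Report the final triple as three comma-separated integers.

start (5,1,1) = (f(1,0),f(0,1),f(1,1))
replace slot 2: 2·(5+1) − 1 = 11 → (5,11,1)
replace slot 3: 2·(5+11) − 1 = 31 → (5,11,31)
replace slot 2: 2·(5+31) − 11 = 61 → (5,61,31)
replace slot 3: 2·(5+61) − 31 = 101 → (5,61,101)

5,61,101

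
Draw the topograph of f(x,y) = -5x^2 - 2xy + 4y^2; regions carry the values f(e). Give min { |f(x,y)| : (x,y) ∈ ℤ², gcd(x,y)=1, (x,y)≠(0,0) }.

descent: ρ → (4,2,-5)  [lands on river]
river: ρ → (-5,8,1)
river: ρ → (1,8,-5)
river: ρ → (-5,2,4)
river: ρ → (4,6,-3)
river: ρ → (-3,6,4)
closes: descent 1, river 6
min |a| on river = 1

1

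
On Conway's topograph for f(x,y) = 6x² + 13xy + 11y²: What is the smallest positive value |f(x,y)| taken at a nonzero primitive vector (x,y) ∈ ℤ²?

translate: b→1 (≡13 mod 12), so (6,13,11)→(6,1,4)
flip: (6,1,4)→(4,-1,6)
reduced (well bottom): (4,-1,6) with a≤c, −a<b≤a
well minimum = a = 4

4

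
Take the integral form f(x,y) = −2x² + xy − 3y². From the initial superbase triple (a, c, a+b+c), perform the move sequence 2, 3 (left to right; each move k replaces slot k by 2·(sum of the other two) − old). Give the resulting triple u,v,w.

start (-2,-3,-4) = (f(1,0),f(0,1),f(1,1))
replace slot 2: 2·((-2)+(-4)) − (-3) = -9 → (-2,-9,-4)
replace slot 3: 2·((-2)+(-9)) − (-4) = -18 → (-2,-9,-18)

-2,-9,-18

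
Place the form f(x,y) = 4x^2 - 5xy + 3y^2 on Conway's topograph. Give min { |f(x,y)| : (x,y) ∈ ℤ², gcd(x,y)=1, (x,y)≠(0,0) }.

translate: b→3 (≡-5 mod 8), so (4,-5,3)→(4,3,2)
flip: (4,3,2)→(2,-3,4)
translate: b→1 (≡-3 mod 4), so (2,-3,4)→(2,1,3)
reduced (well bottom): (2,1,3) with a≤c, −a<b≤a
well minimum = a = 2

2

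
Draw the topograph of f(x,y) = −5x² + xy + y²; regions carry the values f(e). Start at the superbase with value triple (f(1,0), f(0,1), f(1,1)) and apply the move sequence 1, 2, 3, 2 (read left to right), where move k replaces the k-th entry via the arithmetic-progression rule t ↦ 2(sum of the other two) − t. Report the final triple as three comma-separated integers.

start (-5,1,-3) = (f(1,0),f(0,1),f(1,1))
replace slot 1: 2·(1+(-3)) − (-5) = 1 → (1,1,-3)
replace slot 2: 2·(1+(-3)) − 1 = -5 → (1,-5,-3)
replace slot 3: 2·(1+(-5)) − (-3) = -5 → (1,-5,-5)
replace slot 2: 2·(1+(-5)) − (-5) = -3 → (1,-3,-5)

1,-3,-5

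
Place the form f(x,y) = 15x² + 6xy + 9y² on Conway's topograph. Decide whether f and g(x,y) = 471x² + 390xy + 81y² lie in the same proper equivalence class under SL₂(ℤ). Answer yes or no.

D₁ = -504, D₂ = -504
f: flip: (15,6,9)→(9,-6,15)
f: reduced (well bottom): (9,-6,15) with a≤c, −a<b≤a
g: flip: (471,390,81)→(81,-390,471)
g: translate: b→-66 (≡-390 mod 162), so (81,-390,471)→(81,-66,15)
g: flip: (81,-66,15)→(15,66,81)
g: translate: b→6 (≡66 mod 30), so (15,66,81)→(15,6,9)
g: flip: (15,6,9)→(9,-6,15)
g: reduced (well bottom): (9,-6,15) with a≤c, −a<b≤a
reduced forms (9, -6, 15) vs (9, -6, 15) ⇒ equivalent

yes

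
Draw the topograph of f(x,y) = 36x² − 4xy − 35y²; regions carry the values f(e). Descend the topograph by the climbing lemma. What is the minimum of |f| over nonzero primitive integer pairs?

descent: ρ → (-35,4,36)  [lands on river]
river: ρ → (36,68,-3)
river: ρ → (-3,70,13)
river: ρ → (13,60,-28)
river: ρ → (-28,52,21)
river: ρ → (21,32,-48)
river: ρ → (-48,64,5)
river: ρ → (5,66,-35)
closes: descent 1, river 8
min |a| on river = 3

3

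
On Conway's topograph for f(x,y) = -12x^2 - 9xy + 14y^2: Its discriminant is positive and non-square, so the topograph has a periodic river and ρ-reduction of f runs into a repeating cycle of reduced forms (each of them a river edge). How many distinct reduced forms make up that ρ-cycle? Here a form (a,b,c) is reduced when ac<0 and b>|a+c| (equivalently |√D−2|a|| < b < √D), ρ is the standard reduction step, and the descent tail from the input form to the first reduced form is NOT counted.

D = 753, ⌊√D⌋ = 27
descent: ρ → (14,9,-12)  [lands on river]
river: ρ → (-12,15,11)
river: ρ → (11,7,-16)
river: ρ → (-16,25,2)
river: ρ → (2,27,-3)
river: ρ → (-3,27,2)
river: ρ → (2,25,-16)
river: ρ → (-16,7,11)
river: ρ → (11,15,-12)
river: ρ → (-12,9,14)
river: ρ → (14,19,-7)
river: ρ → (-7,23,8)
river: ρ → (8,25,-4)
river: ρ → (-4,23,14)
river: ρ → (14,5,-13)
river: ρ → (-13,21,6)
river: ρ → (6,27,-1)
river: ρ → (-1,27,6)
river: ρ → (6,21,-13)
river: ρ → (-13,5,14)
river: ρ → (14,23,-4)
river: ρ → (-4,25,8)
river: ρ → (8,23,-7)
river: ρ → (-7,19,14)
ρ-cycle length = 24 (tail of 1 descent step not counted)

24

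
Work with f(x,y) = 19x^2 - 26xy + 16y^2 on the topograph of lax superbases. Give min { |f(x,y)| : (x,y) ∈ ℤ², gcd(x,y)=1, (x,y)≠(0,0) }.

translate: b→12 (≡-26 mod 38), so (19,-26,16)→(19,12,9)
flip: (19,12,9)→(9,-12,19)
translate: b→6 (≡-12 mod 18), so (9,-12,19)→(9,6,16)
reduced (well bottom): (9,6,16) with a≤c, −a<b≤a
well minimum = a = 9

9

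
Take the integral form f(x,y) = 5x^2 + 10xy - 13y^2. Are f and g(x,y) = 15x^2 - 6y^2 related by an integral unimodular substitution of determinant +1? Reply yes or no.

D₁ = 360, D₂ = 360
river cycle of f (length 4): (-13, 16, 2), (2, 16, -13), (-13, 10, 5), (5, 10, -13)
river cycle of g (length 6): (-6, 12, 9), (9, 6, -9), (-9, 12, 6), (6, 12, -9), (-9, 6, 9), (9, 12, -6)
cycles differ ⇒ inequivalent

no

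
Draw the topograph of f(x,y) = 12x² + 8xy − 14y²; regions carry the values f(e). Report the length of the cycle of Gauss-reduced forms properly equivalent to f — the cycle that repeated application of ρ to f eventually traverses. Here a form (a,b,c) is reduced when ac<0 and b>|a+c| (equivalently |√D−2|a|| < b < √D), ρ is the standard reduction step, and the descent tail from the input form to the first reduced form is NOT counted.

D = 736, ⌊√D⌋ = 27
river: ρ → (-14,20,6)
river: ρ → (6,16,-20)
river: ρ → (-20,24,2)
river: ρ → (2,24,-20)
river: ρ → (-20,16,6)
river: ρ → (6,20,-14)
river: ρ → (-14,8,12)
river: ρ → (12,16,-10)
river: ρ → (-10,24,4)
river: ρ → (4,24,-10)
river: ρ → (-10,16,12)
river: ρ → (12,8,-14)
ρ-cycle length = 12 (tail of 0 descent steps not counted)

12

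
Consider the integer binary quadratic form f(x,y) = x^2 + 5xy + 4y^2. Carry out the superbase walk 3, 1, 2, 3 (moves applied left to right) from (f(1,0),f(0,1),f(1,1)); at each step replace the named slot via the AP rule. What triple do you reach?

start (1,4,10) = (f(1,0),f(0,1),f(1,1))
replace slot 3: 2·(1+4) − 10 = 0 → (1,4,0)
replace slot 1: 2·(4+0) − 1 = 7 → (7,4,0)
replace slot 2: 2·(7+0) − 4 = 10 → (7,10,0)
replace slot 3: 2·(7+10) − 0 = 34 → (7,10,34)

7,10,34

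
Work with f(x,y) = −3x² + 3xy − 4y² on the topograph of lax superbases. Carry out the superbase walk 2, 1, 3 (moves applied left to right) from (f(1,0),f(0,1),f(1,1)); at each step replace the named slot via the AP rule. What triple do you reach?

start (-3,-4,-4) = (f(1,0),f(0,1),f(1,1))
replace slot 2: 2·((-3)+(-4)) − (-4) = -10 → (-3,-10,-4)
replace slot 1: 2·((-10)+(-4)) − (-3) = -25 → (-25,-10,-4)
replace slot 3: 2·((-25)+(-10)) − (-4) = -66 → (-25,-10,-66)

-25,-10,-66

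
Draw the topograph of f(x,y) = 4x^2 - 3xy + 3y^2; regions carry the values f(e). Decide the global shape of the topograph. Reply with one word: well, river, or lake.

D = b²−4ac = (-3)² − 4·4·3 = -39
D < 0 ⇒ definite ⇒ every region one sign ⇒ single well

well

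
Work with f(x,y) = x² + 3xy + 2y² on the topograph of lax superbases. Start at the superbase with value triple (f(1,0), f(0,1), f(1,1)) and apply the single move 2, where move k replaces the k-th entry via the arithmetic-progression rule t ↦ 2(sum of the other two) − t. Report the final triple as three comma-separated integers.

start (1,2,6) = (f(1,0),f(0,1),f(1,1))
replace slot 2: 2·(1+6) − 2 = 12 → (1,12,6)

1,12,6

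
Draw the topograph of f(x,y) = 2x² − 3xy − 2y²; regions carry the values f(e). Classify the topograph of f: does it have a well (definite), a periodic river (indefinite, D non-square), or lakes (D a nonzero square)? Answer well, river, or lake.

D = b²−4ac = (-3)² − 4·2·(-2) = 25
D = 5² is a perfect square ⇒ form factors over ℤ ⇒ lakes

lake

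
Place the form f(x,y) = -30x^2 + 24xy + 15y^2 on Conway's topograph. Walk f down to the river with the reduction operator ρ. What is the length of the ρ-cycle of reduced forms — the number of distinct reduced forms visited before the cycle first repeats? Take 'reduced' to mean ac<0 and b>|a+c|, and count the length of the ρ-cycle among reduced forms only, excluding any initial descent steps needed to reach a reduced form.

D = 2376, ⌊√D⌋ = 48
river: ρ → (15,36,-18)
river: ρ → (-18,36,15)
river: ρ → (15,24,-30)
river: ρ → (-30,36,9)
river: ρ → (9,36,-30)
river: ρ → (-30,24,15)
ρ-cycle length = 6 (tail of 0 descent steps not counted)

6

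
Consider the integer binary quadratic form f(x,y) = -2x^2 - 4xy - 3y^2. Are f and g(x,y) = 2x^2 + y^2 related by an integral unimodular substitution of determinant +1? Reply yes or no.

D₁ = -8, D₂ = -8
f is negative-definite; reduce −f:
−f: translate: b→0 (≡4 mod 4), so (2,4,3)→(2,0,1)
−f: flip: (2,0,1)→(1,0,2)
−f: reduced (well bottom): (1,0,2) with a≤c, −a<b≤a
flip sign back: reduced form of f is (-1,0,-2)
g: flip: (2,0,1)→(1,0,2)
g: reduced (well bottom): (1,0,2) with a≤c, −a<b≤a
reduced forms (-1, 0, -2) vs (1, 0, 2) ⇒ inequivalent

no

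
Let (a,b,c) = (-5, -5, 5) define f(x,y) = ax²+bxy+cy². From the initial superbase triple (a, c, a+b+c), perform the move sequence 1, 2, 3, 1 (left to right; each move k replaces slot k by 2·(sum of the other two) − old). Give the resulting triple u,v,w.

start (-5,5,-5) = (f(1,0),f(0,1),f(1,1))
replace slot 1: 2·(5+(-5)) − (-5) = 5 → (5,5,-5)
replace slot 2: 2·(5+(-5)) − 5 = -5 → (5,-5,-5)
replace slot 3: 2·(5+(-5)) − (-5) = 5 → (5,-5,5)
replace slot 1: 2·((-5)+5) − 5 = -5 → (-5,-5,5)

-5,-5,5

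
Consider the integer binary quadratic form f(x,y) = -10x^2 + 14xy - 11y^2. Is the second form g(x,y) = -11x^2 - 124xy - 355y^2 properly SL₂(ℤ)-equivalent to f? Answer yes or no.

D₁ = -244, D₂ = -244
f is negative-definite; reduce −f:
−f: translate: b→6 (≡-14 mod 20), so (10,-14,11)→(10,6,7)
−f: flip: (10,6,7)→(7,-6,10)
−f: reduced (well bottom): (7,-6,10) with a≤c, −a<b≤a
flip sign back: reduced form of f is (-7,6,-10)
g is negative-definite; reduce −g:
−g: translate: b→-8 (≡124 mod 22), so (11,124,355)→(11,-8,7)
−g: flip: (11,-8,7)→(7,8,11)
−g: translate: b→-6 (≡8 mod 14), so (7,8,11)→(7,-6,10)
−g: reduced (well bottom): (7,-6,10) with a≤c, −a<b≤a
flip sign back: reduced form of g is (-7,6,-10)
reduced forms (-7, 6, -10) vs (-7, 6, -10) ⇒ equivalent

yes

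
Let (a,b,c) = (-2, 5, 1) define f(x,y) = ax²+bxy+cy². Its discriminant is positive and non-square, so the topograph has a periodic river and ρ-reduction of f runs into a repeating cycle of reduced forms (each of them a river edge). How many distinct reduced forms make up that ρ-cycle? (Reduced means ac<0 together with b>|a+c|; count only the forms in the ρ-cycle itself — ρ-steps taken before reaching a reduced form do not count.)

D = 33, ⌊√D⌋ = 5
river: ρ → (1,5,-2)
river: ρ → (-2,3,3)
river: ρ → (3,3,-2)
river: ρ → (-2,5,1)
ρ-cycle length = 4 (tail of 0 descent steps not counted)

4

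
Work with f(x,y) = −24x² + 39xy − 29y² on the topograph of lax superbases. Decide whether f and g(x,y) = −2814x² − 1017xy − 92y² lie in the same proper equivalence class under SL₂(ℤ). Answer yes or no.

D₁ = -1263, D₂ = -1263
f is negative-definite; reduce −f:
−f: translate: b→9 (≡-39 mod 48), so (24,-39,29)→(24,9,14)
−f: flip: (24,9,14)→(14,-9,24)
−f: reduced (well bottom): (14,-9,24) with a≤c, −a<b≤a
flip sign back: reduced form of f is (-14,9,-24)
g is negative-definite; reduce −g:
−g: flip: (2814,1017,92)→(92,-1017,2814)
−g: translate: b→87 (≡-1017 mod 184), so (92,-1017,2814)→(92,87,24)
−g: flip: (92,87,24)→(24,-87,92)
−g: translate: b→9 (≡-87 mod 48), so (24,-87,92)→(24,9,14)
−g: flip: (24,9,14)→(14,-9,24)
−g: reduced (well bottom): (14,-9,24) with a≤c, −a<b≤a
flip sign back: reduced form of g is (-14,9,-24)
reduced forms (-14, 9, -24) vs (-14, 9, -24) ⇒ equivalent

yes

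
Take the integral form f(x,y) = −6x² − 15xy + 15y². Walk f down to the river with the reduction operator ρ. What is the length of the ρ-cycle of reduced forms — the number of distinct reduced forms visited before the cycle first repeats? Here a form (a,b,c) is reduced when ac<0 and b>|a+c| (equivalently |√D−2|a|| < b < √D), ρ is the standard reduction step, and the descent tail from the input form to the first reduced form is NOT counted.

D = 585, ⌊√D⌋ = 24
descent: ρ → (15,15,-6)  [lands on river]
river: ρ → (-6,21,6)
river: ρ → (6,15,-15)
river: ρ → (-15,15,6)
river: ρ → (6,21,-6)
river: ρ → (-6,15,15)
ρ-cycle length = 6 (tail of 1 descent step not counted)

6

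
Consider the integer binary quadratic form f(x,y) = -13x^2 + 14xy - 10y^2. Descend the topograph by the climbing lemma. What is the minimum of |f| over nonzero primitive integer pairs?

translate: b→12 (≡-14 mod 26), so (13,-14,10)→(13,12,9)
flip: (13,12,9)→(9,-12,13)
translate: b→6 (≡-12 mod 18), so (9,-12,13)→(9,6,10)
reduced (well bottom): (9,6,10) with a≤c, −a<b≤a
well minimum |f| = |-9| = 9 (negative-definite)

9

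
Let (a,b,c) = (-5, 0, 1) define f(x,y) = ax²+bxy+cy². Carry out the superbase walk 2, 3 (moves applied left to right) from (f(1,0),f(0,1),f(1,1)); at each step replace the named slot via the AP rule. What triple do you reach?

start (-5,1,-4) = (f(1,0),f(0,1),f(1,1))
replace slot 2: 2·((-5)+(-4)) − 1 = -19 → (-5,-19,-4)
replace slot 3: 2·((-5)+(-19)) − (-4) = -44 → (-5,-19,-44)

-5,-19,-44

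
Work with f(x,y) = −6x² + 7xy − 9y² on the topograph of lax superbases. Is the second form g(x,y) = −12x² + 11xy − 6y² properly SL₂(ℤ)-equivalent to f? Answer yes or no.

D₁ = -167, D₂ = -167
f is negative-definite; reduce −f:
−f: translate: b→5 (≡-7 mod 12), so (6,-7,9)→(6,5,8)
−f: reduced (well bottom): (6,5,8) with a≤c, −a<b≤a
flip sign back: reduced form of f is (-6,-5,-8)
g is negative-definite; reduce −g:
−g: flip: (12,-11,6)→(6,11,12)
−g: translate: b→-1 (≡11 mod 12), so (6,11,12)→(6,-1,7)
−g: reduced (well bottom): (6,-1,7) with a≤c, −a<b≤a
flip sign back: reduced form of g is (-6,1,-7)
reduced forms (-6, -5, -8) vs (-6, 1, -7) ⇒ inequivalent

no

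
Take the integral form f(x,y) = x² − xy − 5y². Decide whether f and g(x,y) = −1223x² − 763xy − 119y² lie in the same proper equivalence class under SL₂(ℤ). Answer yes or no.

D₁ = 21, D₂ = 21
river cycle of f (length 2): (1, 3, -3), (-3, 3, 1)
river cycle of g (length 2): (1, 3, -3), (-3, 3, 1)
cycles coincide ⇒ equivalent

yes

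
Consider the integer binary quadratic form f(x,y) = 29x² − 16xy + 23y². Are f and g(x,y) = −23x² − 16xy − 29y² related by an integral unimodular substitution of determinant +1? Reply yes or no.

D₁ = -2412, D₂ = -2412
f: flip: (29,-16,23)→(23,16,29)
f: reduced (well bottom): (23,16,29) with a≤c, −a<b≤a
g is negative-definite; reduce −g:
−g: reduced (well bottom): (23,16,29) with a≤c, −a<b≤a
flip sign back: reduced form of g is (-23,-16,-29)
reduced forms (23, 16, 29) vs (-23, -16, -29) ⇒ inequivalent

no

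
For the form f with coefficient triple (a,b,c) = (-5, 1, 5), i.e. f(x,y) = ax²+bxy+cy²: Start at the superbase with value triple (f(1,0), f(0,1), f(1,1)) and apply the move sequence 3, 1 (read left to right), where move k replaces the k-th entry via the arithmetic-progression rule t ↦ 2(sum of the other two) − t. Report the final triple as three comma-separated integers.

start (-5,5,1) = (f(1,0),f(0,1),f(1,1))
replace slot 3: 2·((-5)+5) − 1 = -1 → (-5,5,-1)
replace slot 1: 2·(5+(-1)) − (-5) = 13 → (13,5,-1)

13,5,-1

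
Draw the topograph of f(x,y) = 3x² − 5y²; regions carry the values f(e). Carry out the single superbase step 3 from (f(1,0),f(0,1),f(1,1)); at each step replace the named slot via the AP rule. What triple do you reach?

start (3,-5,-2) = (f(1,0),f(0,1),f(1,1))
replace slot 3: 2·(3+(-5)) − (-2) = -2 → (3,-5,-2)

3,-5,-2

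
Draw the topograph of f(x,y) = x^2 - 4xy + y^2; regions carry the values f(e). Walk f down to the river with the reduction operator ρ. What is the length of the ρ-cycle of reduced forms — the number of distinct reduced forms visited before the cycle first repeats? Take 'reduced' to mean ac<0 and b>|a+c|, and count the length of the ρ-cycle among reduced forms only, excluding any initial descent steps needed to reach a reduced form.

D = 12, ⌊√D⌋ = 3
descent: ρ → (1,2,-2)  [lands on river]
river: ρ → (-2,2,1)
ρ-cycle length = 2 (tail of 1 descent step not counted)

2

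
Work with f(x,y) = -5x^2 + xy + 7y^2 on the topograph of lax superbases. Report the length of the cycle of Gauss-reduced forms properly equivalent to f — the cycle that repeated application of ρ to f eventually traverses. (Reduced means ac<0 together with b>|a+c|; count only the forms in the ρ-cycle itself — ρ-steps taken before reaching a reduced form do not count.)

D = 141, ⌊√D⌋ = 11
descent: ρ → (7,-1,-5)
descent: ρ → (-5,11,1)  [lands on river]
river: ρ → (1,11,-5)
river: ρ → (-5,9,3)
river: ρ → (3,9,-5)
ρ-cycle length = 4 (tail of 2 descent steps not counted)

4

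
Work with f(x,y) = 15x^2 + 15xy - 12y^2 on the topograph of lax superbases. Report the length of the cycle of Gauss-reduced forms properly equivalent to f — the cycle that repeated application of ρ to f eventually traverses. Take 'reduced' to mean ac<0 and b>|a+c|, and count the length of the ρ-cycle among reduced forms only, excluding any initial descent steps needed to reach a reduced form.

D = 945, ⌊√D⌋ = 30
river: ρ → (-12,9,18)
river: ρ → (18,27,-3)
river: ρ → (-3,27,18)
river: ρ → (18,9,-12)
river: ρ → (-12,15,15)
river: ρ → (15,15,-12)
ρ-cycle length = 6 (tail of 0 descent steps not counted)

6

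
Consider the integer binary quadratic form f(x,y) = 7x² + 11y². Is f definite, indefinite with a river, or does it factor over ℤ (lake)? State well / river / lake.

D = b²−4ac = 0² − 4·7·11 = -308
D < 0 ⇒ definite ⇒ every region one sign ⇒ single well

well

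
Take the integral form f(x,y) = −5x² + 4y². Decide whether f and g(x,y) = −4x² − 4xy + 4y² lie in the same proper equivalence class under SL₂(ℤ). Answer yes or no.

D₁ = 80, D₂ = 80
river cycle of f (length 2): (4, 8, -1), (-1, 8, 4)
river cycle of g (length 2): (4, 4, -4), (-4, 4, 4)
cycles differ ⇒ inequivalent

no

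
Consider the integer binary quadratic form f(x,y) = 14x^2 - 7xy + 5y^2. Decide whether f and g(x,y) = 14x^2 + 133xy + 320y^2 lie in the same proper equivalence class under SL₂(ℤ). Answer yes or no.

D₁ = -231, D₂ = -231
f: flip: (14,-7,5)→(5,7,14)
f: translate: b→-3 (≡7 mod 10), so (5,7,14)→(5,-3,12)
f: reduced (well bottom): (5,-3,12) with a≤c, −a<b≤a
g: translate: b→-7 (≡133 mod 28), so (14,133,320)→(14,-7,5)
g: flip: (14,-7,5)→(5,7,14)
g: translate: b→-3 (≡7 mod 10), so (5,7,14)→(5,-3,12)
g: reduced (well bottom): (5,-3,12) with a≤c, −a<b≤a
reduced forms (5, -3, 12) vs (5, -3, 12) ⇒ equivalent

yes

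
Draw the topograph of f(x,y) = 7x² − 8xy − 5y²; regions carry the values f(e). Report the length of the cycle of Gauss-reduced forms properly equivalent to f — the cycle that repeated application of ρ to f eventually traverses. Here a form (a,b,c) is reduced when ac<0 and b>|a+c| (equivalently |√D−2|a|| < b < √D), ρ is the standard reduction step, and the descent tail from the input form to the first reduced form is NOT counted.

D = 204, ⌊√D⌋ = 14
descent: ρ → (-5,8,7)  [lands on river]
river: ρ → (7,6,-6)
river: ρ → (-6,6,7)
river: ρ → (7,8,-5)
river: ρ → (-5,12,3)
river: ρ → (3,12,-5)
ρ-cycle length = 6 (tail of 1 descent step not counted)

6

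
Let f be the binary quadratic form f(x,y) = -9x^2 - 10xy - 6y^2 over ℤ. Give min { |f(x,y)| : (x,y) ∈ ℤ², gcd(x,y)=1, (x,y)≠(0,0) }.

translate: b→-8 (≡10 mod 18), so (9,10,6)→(9,-8,5)
flip: (9,-8,5)→(5,8,9)
translate: b→-2 (≡8 mod 10), so (5,8,9)→(5,-2,6)
reduced (well bottom): (5,-2,6) with a≤c, −a<b≤a
well minimum |f| = |-5| = 5 (negative-definite)

5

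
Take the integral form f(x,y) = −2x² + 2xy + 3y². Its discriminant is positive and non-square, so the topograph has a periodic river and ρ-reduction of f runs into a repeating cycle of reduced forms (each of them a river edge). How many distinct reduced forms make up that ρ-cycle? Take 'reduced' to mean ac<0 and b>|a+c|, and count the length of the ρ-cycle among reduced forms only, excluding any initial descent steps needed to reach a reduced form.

D = 28, ⌊√D⌋ = 5
river: ρ → (3,4,-1)
river: ρ → (-1,4,3)
river: ρ → (3,2,-2)
river: ρ → (-2,2,3)
ρ-cycle length = 4 (tail of 0 descent steps not counted)

4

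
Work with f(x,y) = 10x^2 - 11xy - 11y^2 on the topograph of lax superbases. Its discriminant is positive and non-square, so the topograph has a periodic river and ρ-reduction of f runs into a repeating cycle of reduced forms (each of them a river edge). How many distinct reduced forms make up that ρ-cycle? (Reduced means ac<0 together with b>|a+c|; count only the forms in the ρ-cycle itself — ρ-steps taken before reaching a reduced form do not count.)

D = 561, ⌊√D⌋ = 23
descent: ρ → (-11,11,10)  [lands on river]
river: ρ → (10,9,-12)
river: ρ → (-12,15,7)
river: ρ → (7,13,-14)
river: ρ → (-14,15,6)
river: ρ → (6,21,-5)
river: ρ → (-5,19,10)
river: ρ → (10,21,-3)
river: ρ → (-3,21,10)
river: ρ → (10,19,-5)
river: ρ → (-5,21,6)
river: ρ → (6,15,-14)
river: ρ → (-14,13,7)
river: ρ → (7,15,-12)
river: ρ → (-12,9,10)
river: ρ → (10,11,-11)
ρ-cycle length = 16 (tail of 1 descent step not counted)

16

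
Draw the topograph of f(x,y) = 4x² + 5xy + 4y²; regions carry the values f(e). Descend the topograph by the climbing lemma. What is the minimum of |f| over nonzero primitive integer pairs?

translate: b→-3 (≡5 mod 8), so (4,5,4)→(4,-3,3)
flip: (4,-3,3)→(3,3,4)
reduced (well bottom): (3,3,4) with a≤c, −a<b≤a
well minimum = a = 3

3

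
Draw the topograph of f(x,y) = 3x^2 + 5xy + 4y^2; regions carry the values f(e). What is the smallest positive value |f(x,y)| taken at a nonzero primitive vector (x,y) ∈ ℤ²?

translate: b→-1 (≡5 mod 6), so (3,5,4)→(3,-1,2)
flip: (3,-1,2)→(2,1,3)
reduced (well bottom): (2,1,3) with a≤c, −a<b≤a
well minimum = a = 2

2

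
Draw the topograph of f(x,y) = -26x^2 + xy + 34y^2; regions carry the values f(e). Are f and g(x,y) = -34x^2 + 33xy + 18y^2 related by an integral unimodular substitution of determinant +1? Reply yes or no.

D₁ = 3537, D₂ = 3537
river cycle of f (length 48): (-26, 53, 7), (7, 59, -2), (-2, 57, 36), (36, 15, -23), (-23, 31, 28), (28, 25, -26), (-26, 27, 27), (27, 27, -26), (-26, 25, 28), (28, 31, -23), … (38 more)
river cycle of g (length 48): (18, 39, -28), (-28, 17, 29), (29, 41, -16), (-16, 55, 8), (8, 57, -9), (-9, 51, 26), (26, 53, -7), (-7, 59, 2), (2, 57, -36), (-36, 15, 23), … (38 more)
cycles differ ⇒ inequivalent

no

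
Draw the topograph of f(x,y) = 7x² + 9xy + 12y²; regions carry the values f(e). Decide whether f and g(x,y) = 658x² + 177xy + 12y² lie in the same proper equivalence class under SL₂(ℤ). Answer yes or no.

D₁ = -255, D₂ = -255
f: translate: b→-5 (≡9 mod 14), so (7,9,12)→(7,-5,10)
f: reduced (well bottom): (7,-5,10) with a≤c, −a<b≤a
g: flip: (658,177,12)→(12,-177,658)
g: translate: b→-9 (≡-177 mod 24), so (12,-177,658)→(12,-9,7)
g: flip: (12,-9,7)→(7,9,12)
g: translate: b→-5 (≡9 mod 14), so (7,9,12)→(7,-5,10)
g: reduced (well bottom): (7,-5,10) with a≤c, −a<b≤a
reduced forms (7, -5, 10) vs (7, -5, 10) ⇒ equivalent

yes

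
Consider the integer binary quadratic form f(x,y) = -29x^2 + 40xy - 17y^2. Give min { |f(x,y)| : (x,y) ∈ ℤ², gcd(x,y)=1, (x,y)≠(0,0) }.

translate: b→18 (≡-40 mod 58), so (29,-40,17)→(29,18,6)
flip: (29,18,6)→(6,-18,29)
translate: b→6 (≡-18 mod 12), so (6,-18,29)→(6,6,17)
reduced (well bottom): (6,6,17) with a≤c, −a<b≤a
well minimum |f| = |-6| = 6 (negative-definite)

6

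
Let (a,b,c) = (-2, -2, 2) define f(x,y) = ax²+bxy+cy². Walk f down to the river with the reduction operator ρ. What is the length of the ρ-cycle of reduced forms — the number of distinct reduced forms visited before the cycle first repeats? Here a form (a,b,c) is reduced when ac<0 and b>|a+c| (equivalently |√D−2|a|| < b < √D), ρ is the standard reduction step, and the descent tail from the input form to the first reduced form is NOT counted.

D = 20, ⌊√D⌋ = 4
descent: ρ → (2,2,-2)  [lands on river]
river: ρ → (-2,2,2)
ρ-cycle length = 2 (tail of 1 descent step not counted)

2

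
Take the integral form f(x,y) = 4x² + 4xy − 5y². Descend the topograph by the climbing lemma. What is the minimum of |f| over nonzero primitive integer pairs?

river: ρ → (-5,6,3)
river: ρ → (3,6,-5)
river: ρ → (-5,4,4)
river: ρ → (4,4,-5)
closes: descent 0, river 4
min |a| on river = 3

3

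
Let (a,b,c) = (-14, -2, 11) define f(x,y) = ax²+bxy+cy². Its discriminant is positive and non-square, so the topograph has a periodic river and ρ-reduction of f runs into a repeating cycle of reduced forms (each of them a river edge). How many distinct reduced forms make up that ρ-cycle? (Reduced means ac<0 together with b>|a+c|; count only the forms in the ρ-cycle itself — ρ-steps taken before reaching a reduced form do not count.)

D = 620, ⌊√D⌋ = 24
descent: ρ → (11,24,-1)  [lands on river]
river: ρ → (-1,24,11)
river: ρ → (11,20,-5)
river: ρ → (-5,20,11)
ρ-cycle length = 4 (tail of 1 descent step not counted)

4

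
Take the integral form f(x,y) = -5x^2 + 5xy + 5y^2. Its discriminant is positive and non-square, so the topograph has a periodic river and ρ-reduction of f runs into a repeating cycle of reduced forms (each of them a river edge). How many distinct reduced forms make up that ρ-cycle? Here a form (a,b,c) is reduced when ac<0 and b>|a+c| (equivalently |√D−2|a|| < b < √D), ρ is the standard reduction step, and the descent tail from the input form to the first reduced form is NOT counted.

D = 125, ⌊√D⌋ = 11
river: ρ → (5,5,-5)
river: ρ → (-5,5,5)
ρ-cycle length = 2 (tail of 0 descent steps not counted)

2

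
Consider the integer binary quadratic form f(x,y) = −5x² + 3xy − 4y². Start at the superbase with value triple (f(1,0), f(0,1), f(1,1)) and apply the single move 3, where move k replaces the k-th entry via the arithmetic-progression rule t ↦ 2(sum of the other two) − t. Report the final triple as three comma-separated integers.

start (-5,-4,-6) = (f(1,0),f(0,1),f(1,1))
replace slot 3: 2·((-5)+(-4)) − (-6) = -12 → (-5,-4,-12)

-5,-4,-12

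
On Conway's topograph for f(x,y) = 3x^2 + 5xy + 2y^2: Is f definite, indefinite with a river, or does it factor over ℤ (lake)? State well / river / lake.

D = b²−4ac = 5² − 4·3·2 = 1
D = 1² is a perfect square ⇒ form factors over ℤ ⇒ lakes

lake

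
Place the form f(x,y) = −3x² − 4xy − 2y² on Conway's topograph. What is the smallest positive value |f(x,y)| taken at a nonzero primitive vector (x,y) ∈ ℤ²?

translate: b→-2 (≡4 mod 6), so (3,4,2)→(3,-2,1)
flip: (3,-2,1)→(1,2,3)
translate: b→0 (≡2 mod 2), so (1,2,3)→(1,0,2)
reduced (well bottom): (1,0,2) with a≤c, −a<b≤a
well minimum |f| = |-1| = 1 (negative-definite)

1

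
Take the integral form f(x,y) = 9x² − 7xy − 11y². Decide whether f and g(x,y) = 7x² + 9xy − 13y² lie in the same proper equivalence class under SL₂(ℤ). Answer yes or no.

D₁ = 445, D₂ = 445
river cycle of f (length 10): (-11, 7, 9), (9, 11, -9), (-9, 7, 11), (11, 15, -5), (-5, 15, 11), (11, 7, -9), (-9, 11, 9), (9, 7, -11), (-11, 15, 5), (5, 15, -11)
river cycle of g (length 6): (-13, 17, 3), (3, 19, -7), (-7, 9, 13), (13, 17, -3), (-3, 19, 7), (7, 9, -13)
cycles differ ⇒ inequivalent

no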